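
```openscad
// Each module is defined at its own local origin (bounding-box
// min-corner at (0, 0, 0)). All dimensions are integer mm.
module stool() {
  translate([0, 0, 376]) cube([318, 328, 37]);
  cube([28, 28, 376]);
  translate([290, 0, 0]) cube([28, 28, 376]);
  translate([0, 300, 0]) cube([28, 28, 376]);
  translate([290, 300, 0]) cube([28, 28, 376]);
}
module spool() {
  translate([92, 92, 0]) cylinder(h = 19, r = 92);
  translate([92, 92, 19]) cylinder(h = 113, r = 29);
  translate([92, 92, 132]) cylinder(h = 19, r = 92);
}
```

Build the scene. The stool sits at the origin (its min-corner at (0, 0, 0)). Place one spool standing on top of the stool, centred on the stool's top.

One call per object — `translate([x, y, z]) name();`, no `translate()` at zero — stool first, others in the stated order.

stool();
translate([67, 72, 413]) spool();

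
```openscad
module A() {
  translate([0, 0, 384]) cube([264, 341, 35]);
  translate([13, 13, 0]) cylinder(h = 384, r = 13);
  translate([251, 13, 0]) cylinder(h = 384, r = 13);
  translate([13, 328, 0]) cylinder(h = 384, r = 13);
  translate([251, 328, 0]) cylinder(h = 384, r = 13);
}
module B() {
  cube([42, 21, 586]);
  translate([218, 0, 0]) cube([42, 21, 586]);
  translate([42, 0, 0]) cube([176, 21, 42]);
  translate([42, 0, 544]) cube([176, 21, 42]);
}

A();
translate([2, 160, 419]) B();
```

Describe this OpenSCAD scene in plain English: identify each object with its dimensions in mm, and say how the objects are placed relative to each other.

A is a four-legged stool. The seat is a 264×341×35 mm slab whose top surface is at z = 419 mm; four round legs, each 26 mm in diameter, run from the floor (z = 0) to the underside of the seat, each leg's axis is inset half a diameter from the nearest pair of seat edges (so the leg's bounding box is flush with the corner).

B is a rectangular picture frame lying in the x–z plane (depth along y). The opening is 176 mm wide (x) by 502 mm tall (z), surrounded by a border 42 mm wide on all four sides. The frame is 21 mm deep and is made of two full-height vertical stiles with two horizontal rails fitted between them.

The picture frame is on top of the stool, centred.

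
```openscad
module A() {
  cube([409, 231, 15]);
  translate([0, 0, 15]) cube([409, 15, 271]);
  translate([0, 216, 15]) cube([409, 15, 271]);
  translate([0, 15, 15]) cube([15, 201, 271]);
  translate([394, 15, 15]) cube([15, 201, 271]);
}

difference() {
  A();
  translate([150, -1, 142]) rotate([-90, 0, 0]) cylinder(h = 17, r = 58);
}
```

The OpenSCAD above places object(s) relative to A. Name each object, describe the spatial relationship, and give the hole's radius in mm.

A is an open box. The open box has a circular hole through its front wall. The hole's radius is 58 mm.

The subtracted cylinder has r = 58 mm.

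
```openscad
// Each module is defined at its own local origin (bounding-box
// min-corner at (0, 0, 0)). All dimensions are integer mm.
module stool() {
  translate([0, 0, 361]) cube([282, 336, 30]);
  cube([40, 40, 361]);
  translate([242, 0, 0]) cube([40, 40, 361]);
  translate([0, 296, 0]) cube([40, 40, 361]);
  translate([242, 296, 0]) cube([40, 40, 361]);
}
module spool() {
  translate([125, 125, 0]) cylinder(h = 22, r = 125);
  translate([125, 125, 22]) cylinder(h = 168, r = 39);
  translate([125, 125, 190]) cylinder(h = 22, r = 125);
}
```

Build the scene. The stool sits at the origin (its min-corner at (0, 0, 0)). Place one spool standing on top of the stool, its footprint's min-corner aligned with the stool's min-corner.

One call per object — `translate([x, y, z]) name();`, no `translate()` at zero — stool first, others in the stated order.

stool();
translate([0, 0, 391]) spool();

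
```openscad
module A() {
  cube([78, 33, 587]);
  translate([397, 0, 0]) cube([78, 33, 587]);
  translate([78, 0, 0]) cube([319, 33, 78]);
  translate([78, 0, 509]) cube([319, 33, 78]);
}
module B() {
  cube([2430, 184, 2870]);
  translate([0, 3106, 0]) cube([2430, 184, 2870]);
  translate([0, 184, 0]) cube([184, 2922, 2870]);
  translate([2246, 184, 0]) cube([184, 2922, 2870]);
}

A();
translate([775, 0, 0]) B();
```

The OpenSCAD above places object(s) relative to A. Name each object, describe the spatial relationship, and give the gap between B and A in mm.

A is a picture frame. B is a house frame. The house frame is on the floor beside the picture frame on its +x side. The gap between the house frame and the picture frame is 300 mm.

The house frame's nearest face is 300 mm from the picture frame's +x face.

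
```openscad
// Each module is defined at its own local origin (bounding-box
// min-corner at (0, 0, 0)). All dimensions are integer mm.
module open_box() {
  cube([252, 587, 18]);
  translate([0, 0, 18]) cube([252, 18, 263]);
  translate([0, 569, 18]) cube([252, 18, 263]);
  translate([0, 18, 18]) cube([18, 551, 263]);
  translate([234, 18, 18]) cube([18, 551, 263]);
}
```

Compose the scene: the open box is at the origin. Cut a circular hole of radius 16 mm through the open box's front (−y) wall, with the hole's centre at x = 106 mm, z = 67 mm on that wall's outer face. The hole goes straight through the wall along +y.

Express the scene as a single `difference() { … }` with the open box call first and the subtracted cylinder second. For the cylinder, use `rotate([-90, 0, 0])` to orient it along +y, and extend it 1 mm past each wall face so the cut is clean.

difference() {
  open_box();
  translate([106, -1, 67]) rotate([-90, 0, 0]) cylinder(h = 20, r = 16);
}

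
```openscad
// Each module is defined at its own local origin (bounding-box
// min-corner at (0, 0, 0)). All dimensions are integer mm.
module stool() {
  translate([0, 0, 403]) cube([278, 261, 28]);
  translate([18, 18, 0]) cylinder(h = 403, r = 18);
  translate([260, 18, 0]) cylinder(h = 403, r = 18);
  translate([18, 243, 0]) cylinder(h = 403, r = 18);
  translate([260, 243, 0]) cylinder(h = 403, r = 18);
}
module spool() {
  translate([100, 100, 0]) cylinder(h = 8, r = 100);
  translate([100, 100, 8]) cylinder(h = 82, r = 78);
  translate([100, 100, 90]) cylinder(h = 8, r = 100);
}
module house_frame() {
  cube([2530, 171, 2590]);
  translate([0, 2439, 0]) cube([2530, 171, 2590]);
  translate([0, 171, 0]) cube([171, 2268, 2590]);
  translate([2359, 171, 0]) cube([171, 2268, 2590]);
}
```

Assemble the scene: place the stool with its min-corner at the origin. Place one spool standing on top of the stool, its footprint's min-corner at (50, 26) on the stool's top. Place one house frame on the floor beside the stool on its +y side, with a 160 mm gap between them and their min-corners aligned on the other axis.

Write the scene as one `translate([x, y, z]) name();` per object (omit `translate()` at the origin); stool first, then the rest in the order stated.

stool();
translate([50, 26, 431]) spool();
translate([0, 421, 0]) house_frame();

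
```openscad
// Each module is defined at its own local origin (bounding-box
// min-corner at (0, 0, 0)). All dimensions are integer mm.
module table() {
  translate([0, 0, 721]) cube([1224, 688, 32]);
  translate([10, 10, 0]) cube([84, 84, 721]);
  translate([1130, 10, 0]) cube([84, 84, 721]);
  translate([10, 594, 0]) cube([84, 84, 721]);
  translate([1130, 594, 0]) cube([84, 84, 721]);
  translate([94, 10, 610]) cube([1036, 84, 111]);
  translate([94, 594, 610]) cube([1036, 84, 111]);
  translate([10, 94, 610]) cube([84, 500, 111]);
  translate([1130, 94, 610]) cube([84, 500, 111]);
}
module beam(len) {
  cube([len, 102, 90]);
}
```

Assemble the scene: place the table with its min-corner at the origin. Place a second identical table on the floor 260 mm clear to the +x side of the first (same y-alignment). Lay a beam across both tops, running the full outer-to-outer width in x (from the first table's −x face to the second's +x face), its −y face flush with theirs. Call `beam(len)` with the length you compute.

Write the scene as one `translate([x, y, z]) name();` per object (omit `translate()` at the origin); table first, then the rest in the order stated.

table();
translate([1484, 0, 0]) table();
translate([0, 0, 753]) beam(2708);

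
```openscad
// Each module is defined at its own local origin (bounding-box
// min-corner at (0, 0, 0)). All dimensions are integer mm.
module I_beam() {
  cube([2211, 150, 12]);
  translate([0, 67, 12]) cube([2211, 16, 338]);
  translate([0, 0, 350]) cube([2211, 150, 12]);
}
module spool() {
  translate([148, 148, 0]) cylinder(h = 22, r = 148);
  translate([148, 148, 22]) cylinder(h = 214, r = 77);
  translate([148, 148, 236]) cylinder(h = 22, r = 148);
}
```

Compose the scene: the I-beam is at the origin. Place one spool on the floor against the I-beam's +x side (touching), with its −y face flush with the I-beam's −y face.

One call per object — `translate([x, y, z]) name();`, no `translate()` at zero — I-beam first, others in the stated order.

I_beam();
translate([2211, 0, 0]) spool();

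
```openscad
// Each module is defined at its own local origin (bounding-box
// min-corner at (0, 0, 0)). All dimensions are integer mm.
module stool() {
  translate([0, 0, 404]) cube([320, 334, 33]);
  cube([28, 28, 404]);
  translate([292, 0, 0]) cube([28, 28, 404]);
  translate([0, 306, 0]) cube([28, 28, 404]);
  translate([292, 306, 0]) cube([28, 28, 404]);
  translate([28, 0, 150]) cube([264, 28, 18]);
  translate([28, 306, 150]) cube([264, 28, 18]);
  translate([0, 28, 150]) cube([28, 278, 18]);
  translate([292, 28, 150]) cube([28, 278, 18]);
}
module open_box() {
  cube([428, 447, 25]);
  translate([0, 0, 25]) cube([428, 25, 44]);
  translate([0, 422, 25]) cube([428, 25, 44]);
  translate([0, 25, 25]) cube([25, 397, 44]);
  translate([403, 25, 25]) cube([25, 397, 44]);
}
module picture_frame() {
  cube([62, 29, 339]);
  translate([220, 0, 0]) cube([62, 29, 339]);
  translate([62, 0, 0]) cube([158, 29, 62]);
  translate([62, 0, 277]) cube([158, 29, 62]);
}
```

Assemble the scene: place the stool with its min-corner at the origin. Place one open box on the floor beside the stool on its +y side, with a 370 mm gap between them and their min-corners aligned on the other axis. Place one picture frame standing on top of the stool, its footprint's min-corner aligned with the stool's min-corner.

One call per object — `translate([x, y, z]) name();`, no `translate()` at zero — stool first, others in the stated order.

stool();
translate([0, 704, 0]) open_box();
translate([0, 0, 437]) picture_frame();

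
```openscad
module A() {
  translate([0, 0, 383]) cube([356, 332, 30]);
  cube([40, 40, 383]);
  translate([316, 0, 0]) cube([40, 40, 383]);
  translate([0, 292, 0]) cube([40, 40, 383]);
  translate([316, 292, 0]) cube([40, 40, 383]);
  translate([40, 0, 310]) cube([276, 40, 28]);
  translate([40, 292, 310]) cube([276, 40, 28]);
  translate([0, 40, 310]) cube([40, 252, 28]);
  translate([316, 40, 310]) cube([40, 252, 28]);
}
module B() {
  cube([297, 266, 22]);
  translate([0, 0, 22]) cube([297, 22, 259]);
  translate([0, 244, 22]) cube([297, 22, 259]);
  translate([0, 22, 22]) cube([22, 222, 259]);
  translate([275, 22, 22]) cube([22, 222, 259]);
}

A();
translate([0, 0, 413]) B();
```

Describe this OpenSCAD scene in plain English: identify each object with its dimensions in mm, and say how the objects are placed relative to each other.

A is a four-legged stool. The seat is 356×332 mm, 30 mm thick, top at z = 413 mm. It stands on four square legs, each 40×40 mm in cross-section, from z = 0 to the seat underside, each flush with a corner of the seat. Four stretchers, 40 mm wide and 28 mm tall, connect adjacent legs with their undersides at z = 310 mm, each running between the inner faces of the legs it joins and aligned with the legs' outer faces on the other axis.

B is an open-topped rectangular box: outside dimensions 297×266×281 mm, with a uniform wall and base thickness of 22 mm. The base is a full 297×266 slab on the floor; four walls sit on top of the base. The front and back walls (the −y and +y sides) span the full width; the two side walls fit between them.

The open box is on top of the stool.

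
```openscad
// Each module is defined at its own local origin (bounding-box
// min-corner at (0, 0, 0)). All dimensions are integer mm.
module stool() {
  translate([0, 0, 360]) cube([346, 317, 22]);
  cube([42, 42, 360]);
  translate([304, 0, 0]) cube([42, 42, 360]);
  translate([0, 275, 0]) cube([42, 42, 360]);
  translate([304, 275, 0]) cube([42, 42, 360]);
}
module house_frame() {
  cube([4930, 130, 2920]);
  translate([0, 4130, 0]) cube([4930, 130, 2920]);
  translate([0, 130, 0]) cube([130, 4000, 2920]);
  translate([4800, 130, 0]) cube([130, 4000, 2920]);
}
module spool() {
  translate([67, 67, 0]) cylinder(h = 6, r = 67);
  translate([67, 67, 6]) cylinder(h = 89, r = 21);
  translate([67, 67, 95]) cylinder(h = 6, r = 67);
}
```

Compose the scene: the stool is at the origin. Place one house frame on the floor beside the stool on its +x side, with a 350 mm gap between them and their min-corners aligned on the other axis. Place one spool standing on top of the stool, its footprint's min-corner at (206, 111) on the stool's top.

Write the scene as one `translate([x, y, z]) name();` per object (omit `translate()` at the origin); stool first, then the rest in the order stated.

stool();
translate([696, 0, 0]) house_frame();
translate([206, 111, 382]) spool();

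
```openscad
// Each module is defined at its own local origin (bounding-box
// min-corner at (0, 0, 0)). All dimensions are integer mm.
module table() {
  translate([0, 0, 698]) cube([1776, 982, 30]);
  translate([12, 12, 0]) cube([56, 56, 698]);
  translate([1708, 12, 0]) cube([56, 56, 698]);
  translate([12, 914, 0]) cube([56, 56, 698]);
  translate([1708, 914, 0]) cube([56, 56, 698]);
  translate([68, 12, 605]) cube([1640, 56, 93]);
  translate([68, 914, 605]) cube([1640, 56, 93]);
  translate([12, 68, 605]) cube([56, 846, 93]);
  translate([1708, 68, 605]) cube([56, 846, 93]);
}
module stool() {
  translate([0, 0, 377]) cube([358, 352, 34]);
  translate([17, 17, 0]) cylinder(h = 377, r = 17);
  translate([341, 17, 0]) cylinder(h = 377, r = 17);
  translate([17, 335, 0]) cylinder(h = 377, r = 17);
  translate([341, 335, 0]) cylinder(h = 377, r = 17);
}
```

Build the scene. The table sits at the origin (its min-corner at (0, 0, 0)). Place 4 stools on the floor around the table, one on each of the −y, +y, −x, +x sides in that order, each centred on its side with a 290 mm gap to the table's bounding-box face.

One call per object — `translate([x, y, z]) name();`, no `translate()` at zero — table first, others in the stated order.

table();
translate([709, -642, 0]) stool();
translate([709, 1272, 0]) stool();
translate([-648, 315, 0]) stool();
translate([2066, 315, 0]) stool();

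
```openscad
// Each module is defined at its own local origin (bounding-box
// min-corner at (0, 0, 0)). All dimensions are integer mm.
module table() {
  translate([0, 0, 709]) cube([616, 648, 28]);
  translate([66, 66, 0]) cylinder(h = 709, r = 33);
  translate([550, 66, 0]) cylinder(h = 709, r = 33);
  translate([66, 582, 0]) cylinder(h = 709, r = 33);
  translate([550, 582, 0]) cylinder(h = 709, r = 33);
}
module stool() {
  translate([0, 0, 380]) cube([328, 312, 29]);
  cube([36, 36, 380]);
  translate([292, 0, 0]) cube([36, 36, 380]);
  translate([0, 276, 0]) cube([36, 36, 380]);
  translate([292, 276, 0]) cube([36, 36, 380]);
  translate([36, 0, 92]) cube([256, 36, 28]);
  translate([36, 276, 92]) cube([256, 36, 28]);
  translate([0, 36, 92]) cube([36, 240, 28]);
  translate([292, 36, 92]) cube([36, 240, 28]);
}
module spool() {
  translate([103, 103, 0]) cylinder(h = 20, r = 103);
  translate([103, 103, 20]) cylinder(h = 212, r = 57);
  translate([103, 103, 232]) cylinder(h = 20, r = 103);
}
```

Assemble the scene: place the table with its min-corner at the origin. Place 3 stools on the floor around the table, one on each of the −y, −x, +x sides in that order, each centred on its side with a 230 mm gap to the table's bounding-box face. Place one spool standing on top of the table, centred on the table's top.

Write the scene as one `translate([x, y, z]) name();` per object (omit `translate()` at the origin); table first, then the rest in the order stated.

table();
translate([144, -542, 0]) stool();
translate([-558, 168, 0]) stool();
translate([846, 168, 0]) stool();
translate([205, 221, 737]) spool();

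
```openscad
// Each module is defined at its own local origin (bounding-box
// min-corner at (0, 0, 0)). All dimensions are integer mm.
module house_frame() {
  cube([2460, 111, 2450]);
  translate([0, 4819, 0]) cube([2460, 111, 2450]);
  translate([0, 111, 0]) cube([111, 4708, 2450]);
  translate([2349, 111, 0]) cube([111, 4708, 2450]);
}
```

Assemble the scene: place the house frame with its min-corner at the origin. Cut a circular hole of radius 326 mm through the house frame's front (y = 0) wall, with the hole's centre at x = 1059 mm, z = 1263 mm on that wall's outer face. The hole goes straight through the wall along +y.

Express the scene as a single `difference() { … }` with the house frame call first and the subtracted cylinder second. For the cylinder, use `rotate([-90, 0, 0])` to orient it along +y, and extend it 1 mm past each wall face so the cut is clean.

difference() {
  house_frame();
  translate([1059, -1, 1263]) rotate([-90, 0, 0]) cylinder(h = 113, r = 326);
}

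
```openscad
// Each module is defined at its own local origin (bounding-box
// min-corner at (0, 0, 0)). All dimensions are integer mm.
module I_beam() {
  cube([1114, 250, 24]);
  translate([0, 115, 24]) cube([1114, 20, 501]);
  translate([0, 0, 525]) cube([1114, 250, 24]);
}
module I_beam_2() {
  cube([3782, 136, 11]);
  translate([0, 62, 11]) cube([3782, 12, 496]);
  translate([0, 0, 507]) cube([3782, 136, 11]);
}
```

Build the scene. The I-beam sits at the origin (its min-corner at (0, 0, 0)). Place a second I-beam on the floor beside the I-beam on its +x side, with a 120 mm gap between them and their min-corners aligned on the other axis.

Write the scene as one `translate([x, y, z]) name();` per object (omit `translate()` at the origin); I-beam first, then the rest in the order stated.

I_beam();
translate([1234, 0, 0]) I_beam_2();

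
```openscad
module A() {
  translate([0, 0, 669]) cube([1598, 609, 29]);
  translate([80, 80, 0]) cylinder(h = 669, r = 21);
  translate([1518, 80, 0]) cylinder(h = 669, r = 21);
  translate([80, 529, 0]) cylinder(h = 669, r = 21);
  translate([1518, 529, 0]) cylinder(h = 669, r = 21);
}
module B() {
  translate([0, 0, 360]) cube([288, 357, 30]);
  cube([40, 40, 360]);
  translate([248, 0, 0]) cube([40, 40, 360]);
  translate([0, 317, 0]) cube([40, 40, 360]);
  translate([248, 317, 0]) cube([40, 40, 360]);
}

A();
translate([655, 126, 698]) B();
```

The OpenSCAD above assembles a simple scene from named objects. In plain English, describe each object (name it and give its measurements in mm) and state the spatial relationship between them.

A is a rectangular dining table. The top is 1598×609×29 mm with its upper surface at z = 698 mm. It stands on four round legs of 42 mm diameter, each leg's bounding box inset 59 mm from the nearest pair of top edges, running from the floor to the underside of the top.

B is a four-legged stool. The seat is 288×357 mm, 30 mm thick, top at z = 390 mm. It stands on four square legs, each 40×40 mm in cross-section, from z = 0 to the seat underside, each flush with a corner of the seat.

The stool is on top of the table, centred.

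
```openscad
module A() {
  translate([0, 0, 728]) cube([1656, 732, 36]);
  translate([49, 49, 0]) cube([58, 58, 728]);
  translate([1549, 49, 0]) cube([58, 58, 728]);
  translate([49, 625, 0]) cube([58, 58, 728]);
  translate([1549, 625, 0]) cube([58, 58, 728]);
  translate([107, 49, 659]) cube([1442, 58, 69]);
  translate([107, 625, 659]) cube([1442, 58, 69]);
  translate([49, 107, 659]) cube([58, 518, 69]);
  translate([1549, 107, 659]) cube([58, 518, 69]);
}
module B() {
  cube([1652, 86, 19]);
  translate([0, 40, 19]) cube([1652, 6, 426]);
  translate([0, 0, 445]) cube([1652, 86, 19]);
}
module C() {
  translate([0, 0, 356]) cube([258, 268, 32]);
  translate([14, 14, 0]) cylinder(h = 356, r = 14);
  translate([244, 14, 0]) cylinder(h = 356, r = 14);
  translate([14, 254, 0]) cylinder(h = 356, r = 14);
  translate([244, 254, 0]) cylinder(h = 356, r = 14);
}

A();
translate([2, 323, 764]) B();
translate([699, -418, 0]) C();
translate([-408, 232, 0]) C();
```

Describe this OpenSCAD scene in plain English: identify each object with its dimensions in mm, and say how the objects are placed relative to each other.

A is a table: top 1656 mm (x) × 732 mm (y), 36 mm thick, upper face at z = 764 mm, on four 58×58 mm square legs, each inset 49 mm from the nearest pair of top edges, running from z = 0 to the bottom of the top. Four apron rails, 58 mm thick and 69 mm tall, run between adjacent legs with their top edges flush with the underside of the top and their outer faces flush with the legs' outer faces.

B is an I-beam lying along x, 1652 mm long. Overall section height 464 mm. Two flanges 86 mm wide (y) and 19 mm thick, one on the floor and one at the top; a web 6 mm thick runs between them, centred on the flange width.

C is a simple wooden stool: a rectangular seat 258 mm (x) by 268 mm (y), 32 mm thick, top face at z = 388 mm, on four round legs, each 28 mm in diameter. The legs rest on z = 0, each leg's axis is inset half a diameter from the nearest pair of seat edges (so the leg's bounding box is flush with the corner).

The I-beam is on top of the table, centred. Two stools sit around the table at the −y, −x sides.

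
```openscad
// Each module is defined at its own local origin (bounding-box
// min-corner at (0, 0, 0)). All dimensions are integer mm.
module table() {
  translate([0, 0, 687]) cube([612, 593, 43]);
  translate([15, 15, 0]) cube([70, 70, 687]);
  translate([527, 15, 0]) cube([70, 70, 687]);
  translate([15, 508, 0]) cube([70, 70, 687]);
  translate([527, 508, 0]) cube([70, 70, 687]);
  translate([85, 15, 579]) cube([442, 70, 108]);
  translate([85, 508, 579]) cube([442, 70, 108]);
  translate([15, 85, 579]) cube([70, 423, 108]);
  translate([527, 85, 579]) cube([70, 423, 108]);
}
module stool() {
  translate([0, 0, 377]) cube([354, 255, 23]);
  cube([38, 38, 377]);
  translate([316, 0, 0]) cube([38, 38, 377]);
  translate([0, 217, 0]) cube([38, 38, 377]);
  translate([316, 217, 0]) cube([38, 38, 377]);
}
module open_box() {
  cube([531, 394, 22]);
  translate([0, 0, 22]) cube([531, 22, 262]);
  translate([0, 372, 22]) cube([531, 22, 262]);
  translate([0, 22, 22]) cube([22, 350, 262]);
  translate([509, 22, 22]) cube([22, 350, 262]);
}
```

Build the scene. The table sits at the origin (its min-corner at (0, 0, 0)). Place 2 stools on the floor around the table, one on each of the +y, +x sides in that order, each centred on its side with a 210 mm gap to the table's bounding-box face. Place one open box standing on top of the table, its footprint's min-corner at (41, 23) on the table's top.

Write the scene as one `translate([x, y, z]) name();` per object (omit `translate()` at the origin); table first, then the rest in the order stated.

table();
translate([129, 803, 0]) stool();
translate([822, 169, 0]) stool();
translate([41, 23, 730]) open_box();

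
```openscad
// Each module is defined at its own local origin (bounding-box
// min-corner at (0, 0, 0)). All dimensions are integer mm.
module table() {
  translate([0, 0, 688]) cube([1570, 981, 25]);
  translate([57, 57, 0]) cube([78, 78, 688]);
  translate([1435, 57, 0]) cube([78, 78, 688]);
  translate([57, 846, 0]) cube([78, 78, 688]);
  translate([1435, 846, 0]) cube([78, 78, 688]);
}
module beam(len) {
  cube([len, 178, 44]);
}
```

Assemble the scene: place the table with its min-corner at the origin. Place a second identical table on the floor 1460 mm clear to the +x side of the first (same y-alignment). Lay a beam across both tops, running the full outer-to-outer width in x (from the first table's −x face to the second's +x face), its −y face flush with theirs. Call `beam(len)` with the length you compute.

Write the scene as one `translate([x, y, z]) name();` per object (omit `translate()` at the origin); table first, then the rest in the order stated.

table();
translate([3030, 0, 0]) table();
translate([0, 0, 713]) beam(4600);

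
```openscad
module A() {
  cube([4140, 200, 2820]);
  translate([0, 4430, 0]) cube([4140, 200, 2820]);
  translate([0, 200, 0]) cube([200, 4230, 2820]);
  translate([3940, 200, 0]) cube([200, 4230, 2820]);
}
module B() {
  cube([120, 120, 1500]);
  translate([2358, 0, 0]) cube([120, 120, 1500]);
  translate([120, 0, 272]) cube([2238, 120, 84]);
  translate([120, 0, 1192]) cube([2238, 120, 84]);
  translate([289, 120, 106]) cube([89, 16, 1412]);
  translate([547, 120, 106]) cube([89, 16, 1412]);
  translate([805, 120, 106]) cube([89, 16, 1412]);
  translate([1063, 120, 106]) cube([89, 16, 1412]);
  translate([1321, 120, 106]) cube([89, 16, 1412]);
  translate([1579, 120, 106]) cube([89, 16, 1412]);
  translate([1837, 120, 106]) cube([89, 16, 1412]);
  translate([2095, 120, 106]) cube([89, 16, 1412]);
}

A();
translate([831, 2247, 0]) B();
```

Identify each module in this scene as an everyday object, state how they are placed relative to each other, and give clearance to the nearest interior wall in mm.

A is a house frame. B is a fence section. The fence section sits inside the house frame, centred. The clearance to the nearest interior wall is 631 mm.

Clearances: x = 631, y = 2047; minimum 631 mm.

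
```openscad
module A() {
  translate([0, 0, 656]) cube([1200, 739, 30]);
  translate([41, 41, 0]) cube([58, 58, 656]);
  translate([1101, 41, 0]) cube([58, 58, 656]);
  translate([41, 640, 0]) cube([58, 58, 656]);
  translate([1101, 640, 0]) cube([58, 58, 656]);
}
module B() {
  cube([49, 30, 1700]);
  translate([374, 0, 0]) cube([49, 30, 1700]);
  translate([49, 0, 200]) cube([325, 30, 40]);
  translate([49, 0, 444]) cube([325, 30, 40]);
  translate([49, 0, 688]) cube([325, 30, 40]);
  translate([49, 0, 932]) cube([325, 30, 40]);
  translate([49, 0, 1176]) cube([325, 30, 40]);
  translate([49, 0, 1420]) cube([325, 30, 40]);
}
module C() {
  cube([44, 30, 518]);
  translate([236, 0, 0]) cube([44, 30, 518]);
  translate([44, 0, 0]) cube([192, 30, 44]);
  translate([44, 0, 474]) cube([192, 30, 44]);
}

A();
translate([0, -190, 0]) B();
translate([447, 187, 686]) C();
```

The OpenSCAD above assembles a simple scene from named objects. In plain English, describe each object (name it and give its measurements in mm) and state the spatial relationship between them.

A is a rectangular dining table. The top is 1200×739×30 mm with its upper surface at z = 686 mm. It stands on four 58×58 mm square legs, each inset 41 mm from the nearest pair of top edges, running from the floor to the underside of the top.

B is a wooden ladder with two side rails of 49×30 mm section and 1700 mm height, set 423 mm apart overall. Between them run 6 rectangular rungs (30 mm deep, 40 mm thick), front faces flush with the rails' −y face. The bottom of the first rung is 200 mm above the floor and each subsequent rung is 244 mm higher than the one below.

C is a picture frame with a 192×430 mm rectangular opening (x by z) and a uniform 44 mm border on every side. Frame depth is 30 mm along y. It is built from two vertical stiles running the full outside height and two horizontal rails spanning the gap between the stiles.

The ladder is on the floor beside the table on its −y side. The picture frame is on top of the table.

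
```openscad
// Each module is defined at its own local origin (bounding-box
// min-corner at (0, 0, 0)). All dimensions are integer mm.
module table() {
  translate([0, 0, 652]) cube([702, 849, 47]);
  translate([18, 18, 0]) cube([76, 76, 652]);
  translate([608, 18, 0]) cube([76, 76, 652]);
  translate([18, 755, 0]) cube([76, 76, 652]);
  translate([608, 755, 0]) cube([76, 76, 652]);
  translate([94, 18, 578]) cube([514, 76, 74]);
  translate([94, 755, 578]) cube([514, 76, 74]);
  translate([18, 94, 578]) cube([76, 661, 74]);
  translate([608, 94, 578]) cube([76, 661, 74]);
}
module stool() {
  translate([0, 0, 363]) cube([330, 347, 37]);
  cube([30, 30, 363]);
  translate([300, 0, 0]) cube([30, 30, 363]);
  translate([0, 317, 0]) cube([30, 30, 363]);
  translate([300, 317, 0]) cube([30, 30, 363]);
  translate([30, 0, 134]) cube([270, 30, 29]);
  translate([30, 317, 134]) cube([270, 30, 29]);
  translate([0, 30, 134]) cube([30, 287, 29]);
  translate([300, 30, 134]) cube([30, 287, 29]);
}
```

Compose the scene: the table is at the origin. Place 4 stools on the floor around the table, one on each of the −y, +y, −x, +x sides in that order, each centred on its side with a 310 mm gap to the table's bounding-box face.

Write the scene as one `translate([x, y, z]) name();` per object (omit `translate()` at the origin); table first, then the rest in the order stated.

table();
translate([186, -657, 0]) stool();
translate([186, 1159, 0]) stool();
translate([-640, 251, 0]) stool();
translate([1012, 251, 0]) stool();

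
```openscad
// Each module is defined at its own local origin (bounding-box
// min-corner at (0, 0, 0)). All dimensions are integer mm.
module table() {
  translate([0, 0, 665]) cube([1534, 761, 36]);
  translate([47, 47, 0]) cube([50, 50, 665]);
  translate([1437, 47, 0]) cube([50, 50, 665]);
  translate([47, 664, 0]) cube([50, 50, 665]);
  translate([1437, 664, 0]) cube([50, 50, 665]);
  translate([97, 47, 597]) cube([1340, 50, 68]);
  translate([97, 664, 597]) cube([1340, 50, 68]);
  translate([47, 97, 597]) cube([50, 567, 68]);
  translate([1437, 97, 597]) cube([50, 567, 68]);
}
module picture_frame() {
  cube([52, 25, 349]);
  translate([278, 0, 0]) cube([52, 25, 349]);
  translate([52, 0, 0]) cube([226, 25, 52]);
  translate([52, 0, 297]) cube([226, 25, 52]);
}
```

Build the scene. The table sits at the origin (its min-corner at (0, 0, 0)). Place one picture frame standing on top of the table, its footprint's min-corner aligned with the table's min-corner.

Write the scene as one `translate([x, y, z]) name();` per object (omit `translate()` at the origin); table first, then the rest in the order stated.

table();
translate([0, 0, 701]) picture_frame();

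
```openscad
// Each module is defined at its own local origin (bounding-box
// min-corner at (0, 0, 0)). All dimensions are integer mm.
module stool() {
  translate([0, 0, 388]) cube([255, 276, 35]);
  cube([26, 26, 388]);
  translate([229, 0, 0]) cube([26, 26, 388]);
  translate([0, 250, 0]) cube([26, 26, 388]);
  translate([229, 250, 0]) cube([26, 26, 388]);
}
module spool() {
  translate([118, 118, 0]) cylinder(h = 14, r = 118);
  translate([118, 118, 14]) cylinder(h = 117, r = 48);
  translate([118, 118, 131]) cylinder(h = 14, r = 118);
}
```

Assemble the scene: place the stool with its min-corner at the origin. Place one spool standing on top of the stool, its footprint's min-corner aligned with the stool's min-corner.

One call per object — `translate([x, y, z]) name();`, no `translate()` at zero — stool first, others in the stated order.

stool();
translate([0, 0, 423]) spool();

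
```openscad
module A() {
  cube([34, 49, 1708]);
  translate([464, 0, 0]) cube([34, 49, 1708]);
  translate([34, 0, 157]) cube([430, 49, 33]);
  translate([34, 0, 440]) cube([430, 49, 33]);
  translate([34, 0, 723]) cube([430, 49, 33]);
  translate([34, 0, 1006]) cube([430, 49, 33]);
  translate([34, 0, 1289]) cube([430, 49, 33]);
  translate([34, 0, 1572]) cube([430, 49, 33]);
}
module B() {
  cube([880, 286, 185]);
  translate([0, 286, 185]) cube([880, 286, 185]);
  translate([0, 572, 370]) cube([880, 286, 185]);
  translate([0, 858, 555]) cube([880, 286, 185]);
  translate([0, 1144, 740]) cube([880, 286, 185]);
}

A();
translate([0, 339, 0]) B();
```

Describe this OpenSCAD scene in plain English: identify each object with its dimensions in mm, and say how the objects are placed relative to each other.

A is a straight ladder. Two 34×49 mm vertical rails, 1708 mm tall, stand 498 mm apart (outside-to-outside) with their front faces coplanar on the −y side. 6 rungs, each 49 mm deep and 33 mm tall, span between the inner faces of the rails, front faces flush with the rails. The lowest rung's underside is at z = 157 mm and rungs are spaced 283 mm apart (underside to underside).

B is a straight staircase of 5 solid steps. Each step is 880 mm wide (x), 286 mm deep (y, the going) and 185 mm tall (the rise). The first step rests on the floor; each subsequent step sits one going further in +y and one rise higher in +z, directly behind and above the previous step with no overlap.

The staircase is on the floor beside the ladder on its +y side.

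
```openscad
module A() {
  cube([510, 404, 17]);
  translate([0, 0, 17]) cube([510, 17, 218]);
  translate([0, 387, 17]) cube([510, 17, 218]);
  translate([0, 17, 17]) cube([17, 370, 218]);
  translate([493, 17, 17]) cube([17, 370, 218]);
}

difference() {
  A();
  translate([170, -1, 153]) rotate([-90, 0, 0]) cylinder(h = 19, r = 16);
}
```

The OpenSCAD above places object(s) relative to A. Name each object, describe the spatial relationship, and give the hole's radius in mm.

The subtracted cylinder has r = 16 mm.

A is an open box. The open box has a circular hole through its front wall. The hole's radius is 16 mm.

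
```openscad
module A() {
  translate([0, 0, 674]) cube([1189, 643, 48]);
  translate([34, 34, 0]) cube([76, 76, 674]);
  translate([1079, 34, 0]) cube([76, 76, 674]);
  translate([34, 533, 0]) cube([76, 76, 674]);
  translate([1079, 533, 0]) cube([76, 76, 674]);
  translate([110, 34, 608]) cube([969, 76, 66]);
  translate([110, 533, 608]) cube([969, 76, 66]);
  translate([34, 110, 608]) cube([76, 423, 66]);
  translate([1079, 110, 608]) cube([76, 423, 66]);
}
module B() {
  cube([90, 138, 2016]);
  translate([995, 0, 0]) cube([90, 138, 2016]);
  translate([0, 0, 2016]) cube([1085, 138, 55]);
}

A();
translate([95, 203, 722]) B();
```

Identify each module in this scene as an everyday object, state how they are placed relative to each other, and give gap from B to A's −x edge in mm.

The door frame's min-x is at 95; the table's min-x is 0; gap = 95 mm.

A is a table. B is a door frame. The door frame is on top of the table. The gap from the door frame to the table's −x edge is 95 mm.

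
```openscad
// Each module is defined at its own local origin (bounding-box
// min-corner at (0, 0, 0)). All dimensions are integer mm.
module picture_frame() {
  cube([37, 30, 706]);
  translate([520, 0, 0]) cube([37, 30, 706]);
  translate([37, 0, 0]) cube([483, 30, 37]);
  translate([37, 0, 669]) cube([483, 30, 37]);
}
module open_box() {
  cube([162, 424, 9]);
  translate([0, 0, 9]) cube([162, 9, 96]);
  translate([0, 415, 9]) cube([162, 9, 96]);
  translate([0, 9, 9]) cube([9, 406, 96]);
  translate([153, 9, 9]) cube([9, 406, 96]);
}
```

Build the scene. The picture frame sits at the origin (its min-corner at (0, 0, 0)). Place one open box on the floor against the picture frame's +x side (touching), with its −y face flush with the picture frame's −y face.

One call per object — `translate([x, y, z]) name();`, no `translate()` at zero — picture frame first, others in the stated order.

picture_frame();
translate([557, 0, 0]) open_box();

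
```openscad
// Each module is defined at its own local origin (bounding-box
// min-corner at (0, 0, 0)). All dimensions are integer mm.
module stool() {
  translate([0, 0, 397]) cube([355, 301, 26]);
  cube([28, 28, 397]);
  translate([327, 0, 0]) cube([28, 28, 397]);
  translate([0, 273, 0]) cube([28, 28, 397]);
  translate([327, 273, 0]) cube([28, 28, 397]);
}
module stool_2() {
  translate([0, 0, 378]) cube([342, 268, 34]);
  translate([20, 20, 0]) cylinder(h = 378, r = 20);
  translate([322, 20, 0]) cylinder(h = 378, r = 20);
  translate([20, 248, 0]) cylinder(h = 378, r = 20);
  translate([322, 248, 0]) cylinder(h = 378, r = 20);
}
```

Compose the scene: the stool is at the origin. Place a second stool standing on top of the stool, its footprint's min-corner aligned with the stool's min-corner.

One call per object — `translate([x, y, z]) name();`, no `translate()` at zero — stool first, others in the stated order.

stool();
translate([0, 0, 423]) stool_2();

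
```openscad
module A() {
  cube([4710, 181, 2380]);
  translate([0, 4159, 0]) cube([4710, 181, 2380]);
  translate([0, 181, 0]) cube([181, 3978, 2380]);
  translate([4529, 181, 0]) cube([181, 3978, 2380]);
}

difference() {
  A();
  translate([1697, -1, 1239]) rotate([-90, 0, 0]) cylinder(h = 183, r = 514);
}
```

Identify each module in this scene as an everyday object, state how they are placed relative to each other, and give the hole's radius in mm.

The subtracted cylinder has r = 514 mm.

A is a house frame. The house frame has a circular hole through its front wall. The hole's radius is 514 mm.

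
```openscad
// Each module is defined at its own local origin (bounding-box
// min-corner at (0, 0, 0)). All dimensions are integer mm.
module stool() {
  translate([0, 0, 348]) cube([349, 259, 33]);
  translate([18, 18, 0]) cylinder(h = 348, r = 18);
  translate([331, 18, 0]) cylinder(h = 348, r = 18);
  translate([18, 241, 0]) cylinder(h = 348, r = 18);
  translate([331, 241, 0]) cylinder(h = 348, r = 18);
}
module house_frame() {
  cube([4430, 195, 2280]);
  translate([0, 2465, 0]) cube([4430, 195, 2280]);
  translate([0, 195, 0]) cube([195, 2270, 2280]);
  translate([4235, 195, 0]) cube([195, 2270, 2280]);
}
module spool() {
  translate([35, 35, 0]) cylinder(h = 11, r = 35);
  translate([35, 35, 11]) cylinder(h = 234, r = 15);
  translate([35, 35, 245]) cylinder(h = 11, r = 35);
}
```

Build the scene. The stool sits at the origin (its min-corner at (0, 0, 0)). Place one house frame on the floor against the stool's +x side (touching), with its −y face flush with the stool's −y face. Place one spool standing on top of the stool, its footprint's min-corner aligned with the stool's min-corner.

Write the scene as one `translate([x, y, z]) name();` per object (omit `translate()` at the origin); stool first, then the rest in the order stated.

stool();
translate([349, 0, 0]) house_frame();
translate([0, 0, 381]) spool();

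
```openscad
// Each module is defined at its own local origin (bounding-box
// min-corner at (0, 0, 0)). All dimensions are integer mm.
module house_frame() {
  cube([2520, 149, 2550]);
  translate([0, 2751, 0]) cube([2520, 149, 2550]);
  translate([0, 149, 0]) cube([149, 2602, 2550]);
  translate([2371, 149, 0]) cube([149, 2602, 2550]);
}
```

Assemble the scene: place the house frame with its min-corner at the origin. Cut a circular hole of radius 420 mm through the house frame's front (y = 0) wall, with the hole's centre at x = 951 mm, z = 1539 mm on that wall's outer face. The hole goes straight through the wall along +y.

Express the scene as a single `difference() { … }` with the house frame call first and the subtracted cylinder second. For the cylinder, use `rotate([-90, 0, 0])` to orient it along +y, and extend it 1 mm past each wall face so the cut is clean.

difference() {
  house_frame();
  translate([951, -1, 1539]) rotate([-90, 0, 0]) cylinder(h = 151, r = 420);
}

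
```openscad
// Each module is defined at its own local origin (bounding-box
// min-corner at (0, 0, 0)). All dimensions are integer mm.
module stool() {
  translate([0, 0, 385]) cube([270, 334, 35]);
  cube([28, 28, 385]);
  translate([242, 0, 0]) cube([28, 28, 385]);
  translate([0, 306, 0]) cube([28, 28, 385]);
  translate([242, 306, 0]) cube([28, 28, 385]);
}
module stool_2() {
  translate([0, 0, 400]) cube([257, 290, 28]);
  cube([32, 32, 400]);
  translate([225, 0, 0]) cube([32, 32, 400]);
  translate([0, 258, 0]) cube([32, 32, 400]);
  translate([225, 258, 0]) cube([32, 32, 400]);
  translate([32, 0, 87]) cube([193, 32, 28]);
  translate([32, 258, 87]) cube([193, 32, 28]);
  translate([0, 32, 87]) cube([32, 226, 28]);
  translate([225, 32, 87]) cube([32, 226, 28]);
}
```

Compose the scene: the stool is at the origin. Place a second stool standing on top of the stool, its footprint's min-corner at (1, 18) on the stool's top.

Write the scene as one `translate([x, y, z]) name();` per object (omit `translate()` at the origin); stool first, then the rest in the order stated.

stool();
translate([1, 18, 420]) stool_2();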